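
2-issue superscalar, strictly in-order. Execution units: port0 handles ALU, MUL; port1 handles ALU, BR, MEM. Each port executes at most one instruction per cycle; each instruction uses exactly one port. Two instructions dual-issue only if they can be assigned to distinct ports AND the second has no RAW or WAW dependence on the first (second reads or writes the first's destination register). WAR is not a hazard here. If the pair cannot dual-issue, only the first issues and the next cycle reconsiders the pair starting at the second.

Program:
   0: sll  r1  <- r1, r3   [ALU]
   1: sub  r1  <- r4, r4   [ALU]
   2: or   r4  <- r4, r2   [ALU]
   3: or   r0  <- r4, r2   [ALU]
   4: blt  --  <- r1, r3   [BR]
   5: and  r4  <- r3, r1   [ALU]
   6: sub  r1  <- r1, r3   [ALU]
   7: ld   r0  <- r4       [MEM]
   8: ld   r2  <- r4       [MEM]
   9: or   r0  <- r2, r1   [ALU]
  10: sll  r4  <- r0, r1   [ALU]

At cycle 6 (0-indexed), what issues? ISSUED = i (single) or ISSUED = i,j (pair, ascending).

0. sll @i0  | WAW r1
1. sub/or @i1,i2  | pair
2. or/blt @i3,i4  | pair
3. and/sub @i5,i6  | pair
4. ld @i7  | no-port MEM/MEM
5. ld @i8  | RAW r2
6. or @i9  | RAW r0
7. sll @i10  | tail

ISSUED = 9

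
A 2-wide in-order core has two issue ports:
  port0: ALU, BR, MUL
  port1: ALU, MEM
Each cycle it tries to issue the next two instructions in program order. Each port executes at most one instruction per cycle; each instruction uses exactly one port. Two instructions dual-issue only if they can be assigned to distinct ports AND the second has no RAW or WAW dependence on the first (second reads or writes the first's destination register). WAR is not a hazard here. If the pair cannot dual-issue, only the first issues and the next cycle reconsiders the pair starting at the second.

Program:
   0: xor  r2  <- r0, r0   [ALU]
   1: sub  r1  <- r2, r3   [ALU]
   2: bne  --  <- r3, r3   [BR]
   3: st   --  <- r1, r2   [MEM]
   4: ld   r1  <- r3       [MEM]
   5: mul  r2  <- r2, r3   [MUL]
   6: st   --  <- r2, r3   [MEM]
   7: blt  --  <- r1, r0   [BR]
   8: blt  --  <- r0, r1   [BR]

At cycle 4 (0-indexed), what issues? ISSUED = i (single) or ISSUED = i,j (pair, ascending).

  cy0 -> i0 (xor) RAW r2
  cy1 -> i1&i2 (sub;bne) 2-wide
  cy2 -> i3 (st) no-port MEM/MEM
  cy3 -> i4&i5 (ld;mul) 2-wide
  cy4 -> i6&i7 (st;blt) 2-wide
  cy5 -> i8 (blt) tail

ISSUED = 6,7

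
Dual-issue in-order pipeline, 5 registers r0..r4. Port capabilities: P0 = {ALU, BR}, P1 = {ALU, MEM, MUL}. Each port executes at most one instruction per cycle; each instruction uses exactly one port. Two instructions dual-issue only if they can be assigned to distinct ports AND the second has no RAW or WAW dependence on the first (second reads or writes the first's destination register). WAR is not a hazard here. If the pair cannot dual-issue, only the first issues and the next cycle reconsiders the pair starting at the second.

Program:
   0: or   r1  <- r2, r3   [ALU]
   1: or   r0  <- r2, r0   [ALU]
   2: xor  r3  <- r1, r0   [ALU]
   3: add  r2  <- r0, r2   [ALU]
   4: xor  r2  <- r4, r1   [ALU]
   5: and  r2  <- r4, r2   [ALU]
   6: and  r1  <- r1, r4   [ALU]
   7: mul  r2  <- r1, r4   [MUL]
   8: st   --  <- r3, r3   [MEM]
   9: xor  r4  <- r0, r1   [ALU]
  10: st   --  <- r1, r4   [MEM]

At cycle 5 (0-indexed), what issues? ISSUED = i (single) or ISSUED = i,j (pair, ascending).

ISSUED = 8,9

c0: i0,i1 or or  pair
c1: i2,i3 xor add  pair
c2: i4 xor  RAW+WAW r2
c3: i5,i6 and and  pair
c4: i7 mul  no-port MUL/MEM
c5: i8,i9 st xor  pair
c6: i10 st  tail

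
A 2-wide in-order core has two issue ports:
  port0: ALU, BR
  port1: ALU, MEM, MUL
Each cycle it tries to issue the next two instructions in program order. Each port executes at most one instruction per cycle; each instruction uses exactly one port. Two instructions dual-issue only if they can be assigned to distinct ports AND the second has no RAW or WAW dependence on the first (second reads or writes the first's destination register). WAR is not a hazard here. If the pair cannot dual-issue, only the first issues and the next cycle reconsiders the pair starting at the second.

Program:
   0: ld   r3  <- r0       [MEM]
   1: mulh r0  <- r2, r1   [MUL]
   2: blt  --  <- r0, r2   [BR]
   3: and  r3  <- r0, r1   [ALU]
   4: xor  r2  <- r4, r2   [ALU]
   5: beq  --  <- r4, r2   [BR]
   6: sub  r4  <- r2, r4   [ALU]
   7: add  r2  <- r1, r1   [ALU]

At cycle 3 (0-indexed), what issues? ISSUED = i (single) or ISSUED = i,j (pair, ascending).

#0 head=0: ld.MEM i0 no-port MEM/MUL
#1 head=1: mulh.MUL i1 RAW r0
#2 head=2: blt.BR and.ALU i2&i3 pair
#3 head=4: xor.ALU i4 RAW r2
#4 head=5: beq.BR sub.ALU i5&i6 pair
#5 head=7: add.ALU i7 tail

ISSUED = 4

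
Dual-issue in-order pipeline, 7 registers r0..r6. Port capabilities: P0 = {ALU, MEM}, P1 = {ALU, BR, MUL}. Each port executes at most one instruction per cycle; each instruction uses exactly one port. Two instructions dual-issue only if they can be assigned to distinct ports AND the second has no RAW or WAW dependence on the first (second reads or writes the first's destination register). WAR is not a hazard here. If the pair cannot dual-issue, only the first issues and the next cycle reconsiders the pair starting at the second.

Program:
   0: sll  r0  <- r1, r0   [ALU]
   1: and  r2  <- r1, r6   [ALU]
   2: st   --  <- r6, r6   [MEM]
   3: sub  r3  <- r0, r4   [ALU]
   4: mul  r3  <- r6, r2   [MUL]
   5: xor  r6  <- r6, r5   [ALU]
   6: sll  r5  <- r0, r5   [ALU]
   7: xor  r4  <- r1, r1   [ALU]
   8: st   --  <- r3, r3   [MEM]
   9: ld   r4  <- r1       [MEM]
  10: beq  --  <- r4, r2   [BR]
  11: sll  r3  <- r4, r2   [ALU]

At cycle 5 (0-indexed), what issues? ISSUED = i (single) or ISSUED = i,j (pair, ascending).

ISSUED = 9

t=0 i0&i1:sll;and ; pair
t=1 i2&i3:st;sub ; pair
t=2 i4&i5:mul;xor ; pair
t=3 i6&i7:sll;xor ; pair
t=4 i8:st ; no-port MEM/MEM
t=5 i9:ld ; RAW r4
t=6 i10&i11:beq;sll ; pair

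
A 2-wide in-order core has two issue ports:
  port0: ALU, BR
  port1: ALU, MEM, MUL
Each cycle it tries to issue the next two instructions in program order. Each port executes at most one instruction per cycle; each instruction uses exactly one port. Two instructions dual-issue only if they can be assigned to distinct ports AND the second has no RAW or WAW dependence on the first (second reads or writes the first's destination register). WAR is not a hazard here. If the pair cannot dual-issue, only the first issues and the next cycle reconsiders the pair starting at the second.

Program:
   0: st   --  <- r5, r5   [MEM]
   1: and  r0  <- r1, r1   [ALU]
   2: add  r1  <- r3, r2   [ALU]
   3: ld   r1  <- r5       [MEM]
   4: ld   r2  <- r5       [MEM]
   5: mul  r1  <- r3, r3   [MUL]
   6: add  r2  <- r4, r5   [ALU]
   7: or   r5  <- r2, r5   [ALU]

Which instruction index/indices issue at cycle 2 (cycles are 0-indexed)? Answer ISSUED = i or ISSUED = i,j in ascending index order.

ISSUED = 3

0. st+and @i0/i1  | pair
1. add @i2  | WAW r1
2. ld @i3  | no-port MEM/MEM
3. ld @i4  | no-port MEM/MUL
4. mul+add @i5/i6  | pair
5. or @i7  | tail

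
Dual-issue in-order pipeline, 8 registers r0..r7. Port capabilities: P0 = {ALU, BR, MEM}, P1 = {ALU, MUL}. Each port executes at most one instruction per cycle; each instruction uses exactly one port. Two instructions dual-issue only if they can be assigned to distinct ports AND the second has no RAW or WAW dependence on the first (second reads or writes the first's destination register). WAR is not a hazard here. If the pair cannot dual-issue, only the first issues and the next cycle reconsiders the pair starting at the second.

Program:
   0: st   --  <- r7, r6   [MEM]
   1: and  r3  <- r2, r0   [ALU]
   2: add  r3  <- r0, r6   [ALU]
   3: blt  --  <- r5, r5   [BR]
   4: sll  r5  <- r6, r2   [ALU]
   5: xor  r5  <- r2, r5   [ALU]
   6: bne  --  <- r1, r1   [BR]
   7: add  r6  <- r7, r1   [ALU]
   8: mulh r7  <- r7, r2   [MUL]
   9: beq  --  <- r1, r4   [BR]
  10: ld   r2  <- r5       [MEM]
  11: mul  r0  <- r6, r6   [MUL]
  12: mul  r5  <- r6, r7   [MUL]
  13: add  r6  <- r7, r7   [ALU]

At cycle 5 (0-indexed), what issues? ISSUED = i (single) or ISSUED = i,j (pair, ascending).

#0 head=0: st.MEM;and.ALU i0&i1 dual
#1 head=2: add.ALU;blt.BR i2&i3 dual
#2 head=4: sll.ALU i4 RAW+WAW r5
#3 head=5: xor.ALU;bne.BR i5&i6 dual
#4 head=7: add.ALU;mulh.MUL i7&i8 dual
#5 head=9: beq.BR i9 no-port BR/MEM
#6 head=10: ld.MEM;mul.MUL i10&i11 dual
#7 head=12: mul.MUL;add.ALU i12&i13 dual

ISSUED = 9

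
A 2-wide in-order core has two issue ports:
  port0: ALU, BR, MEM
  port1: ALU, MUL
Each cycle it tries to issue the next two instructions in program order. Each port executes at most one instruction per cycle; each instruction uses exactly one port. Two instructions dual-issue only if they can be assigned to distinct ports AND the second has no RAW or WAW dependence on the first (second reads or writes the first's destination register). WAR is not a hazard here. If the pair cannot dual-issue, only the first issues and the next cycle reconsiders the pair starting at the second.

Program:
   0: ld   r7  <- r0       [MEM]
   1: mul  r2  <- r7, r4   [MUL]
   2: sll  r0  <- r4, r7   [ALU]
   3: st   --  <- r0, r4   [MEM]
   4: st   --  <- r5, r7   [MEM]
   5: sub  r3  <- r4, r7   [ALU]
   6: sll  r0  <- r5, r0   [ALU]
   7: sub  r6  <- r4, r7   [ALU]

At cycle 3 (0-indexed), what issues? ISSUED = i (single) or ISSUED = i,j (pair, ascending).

#0 head=0: ld i0 RAW r7
#1 head=1: mul+sll i1,i2 dual
#2 head=3: st i3 no-port MEM/MEM
#3 head=4: st+sub i4,i5 dual
#4 head=6: sll+sub i6,i7 dual

ISSUED = 4,5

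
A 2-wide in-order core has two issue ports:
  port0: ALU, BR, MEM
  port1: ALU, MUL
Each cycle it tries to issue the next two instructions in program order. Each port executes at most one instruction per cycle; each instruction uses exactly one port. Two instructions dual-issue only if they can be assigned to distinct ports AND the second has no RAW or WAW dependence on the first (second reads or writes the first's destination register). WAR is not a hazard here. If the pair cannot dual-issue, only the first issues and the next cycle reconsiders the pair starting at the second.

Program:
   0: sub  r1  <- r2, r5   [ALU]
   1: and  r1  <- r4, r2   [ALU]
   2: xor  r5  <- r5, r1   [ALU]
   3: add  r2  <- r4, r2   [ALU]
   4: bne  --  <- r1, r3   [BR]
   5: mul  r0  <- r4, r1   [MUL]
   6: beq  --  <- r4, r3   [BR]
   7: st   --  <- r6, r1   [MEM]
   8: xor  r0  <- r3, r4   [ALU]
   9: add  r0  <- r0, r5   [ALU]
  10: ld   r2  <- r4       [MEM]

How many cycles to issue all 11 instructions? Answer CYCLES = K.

#0 head=0: sub.ALU i0 WAW r1
#1 head=1: and.ALU i1 RAW r1
#2 head=2: xor.ALU/add.ALU i2,i3 2-wide
#3 head=4: bne.BR/mul.MUL i4,i5 2-wide
#4 head=6: beq.BR i6 no-port BR/MEM
#5 head=7: st.MEM/xor.ALU i7,i8 2-wide
#6 head=9: add.ALU/ld.MEM i9,i10 2-wide

CYCLES = 7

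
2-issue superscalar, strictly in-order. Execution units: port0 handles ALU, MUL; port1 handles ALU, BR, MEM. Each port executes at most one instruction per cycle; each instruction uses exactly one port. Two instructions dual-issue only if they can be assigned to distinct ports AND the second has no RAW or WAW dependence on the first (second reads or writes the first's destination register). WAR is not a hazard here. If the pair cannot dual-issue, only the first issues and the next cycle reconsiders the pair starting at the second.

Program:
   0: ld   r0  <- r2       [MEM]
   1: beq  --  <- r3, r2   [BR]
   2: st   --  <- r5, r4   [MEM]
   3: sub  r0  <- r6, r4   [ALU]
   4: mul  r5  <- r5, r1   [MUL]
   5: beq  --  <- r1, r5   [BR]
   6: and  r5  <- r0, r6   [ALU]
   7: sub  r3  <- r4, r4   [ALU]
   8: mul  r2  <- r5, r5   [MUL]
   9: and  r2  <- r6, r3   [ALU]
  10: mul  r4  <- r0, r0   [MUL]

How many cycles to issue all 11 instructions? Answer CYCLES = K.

CYCLES = 7

#0 head=0: ld.MEM i0 no-port MEM/BR
#1 head=1: beq.BR i1 no-port BR/MEM
#2 head=2: st.MEM+sub.ALU i2&i3 2-wide
#3 head=4: mul.MUL i4 RAW r5
#4 head=5: beq.BR+and.ALU i5&i6 2-wide
#5 head=7: sub.ALU+mul.MUL i7&i8 2-wide
#6 head=9: and.ALU+mul.MUL i9&i10 2-wide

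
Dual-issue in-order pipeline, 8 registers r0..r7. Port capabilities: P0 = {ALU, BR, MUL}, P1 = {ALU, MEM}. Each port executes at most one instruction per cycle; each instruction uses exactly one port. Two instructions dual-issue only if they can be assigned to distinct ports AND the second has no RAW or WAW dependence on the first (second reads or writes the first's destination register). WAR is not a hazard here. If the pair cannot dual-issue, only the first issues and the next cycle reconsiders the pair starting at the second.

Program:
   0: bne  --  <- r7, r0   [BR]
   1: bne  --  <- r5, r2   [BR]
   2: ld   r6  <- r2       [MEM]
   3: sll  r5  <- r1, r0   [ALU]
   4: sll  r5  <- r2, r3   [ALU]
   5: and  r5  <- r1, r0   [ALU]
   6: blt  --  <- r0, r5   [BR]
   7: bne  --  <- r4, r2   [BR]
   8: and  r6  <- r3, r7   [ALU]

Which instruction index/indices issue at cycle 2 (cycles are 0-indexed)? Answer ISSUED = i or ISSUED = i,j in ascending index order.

[0] i0  bne.BR  -- no-port BR/BR
[1] i1,i2  bne.BR ld.MEM  -- 2-wide
[2] i3  sll.ALU  -- WAW r5
[3] i4  sll.ALU  -- WAW r5
[4] i5  and.ALU  -- RAW r5
[5] i6  blt.BR  -- no-port BR/BR
[6] i7,i8  bne.BR and.ALU  -- 2-wide

ISSUED = 3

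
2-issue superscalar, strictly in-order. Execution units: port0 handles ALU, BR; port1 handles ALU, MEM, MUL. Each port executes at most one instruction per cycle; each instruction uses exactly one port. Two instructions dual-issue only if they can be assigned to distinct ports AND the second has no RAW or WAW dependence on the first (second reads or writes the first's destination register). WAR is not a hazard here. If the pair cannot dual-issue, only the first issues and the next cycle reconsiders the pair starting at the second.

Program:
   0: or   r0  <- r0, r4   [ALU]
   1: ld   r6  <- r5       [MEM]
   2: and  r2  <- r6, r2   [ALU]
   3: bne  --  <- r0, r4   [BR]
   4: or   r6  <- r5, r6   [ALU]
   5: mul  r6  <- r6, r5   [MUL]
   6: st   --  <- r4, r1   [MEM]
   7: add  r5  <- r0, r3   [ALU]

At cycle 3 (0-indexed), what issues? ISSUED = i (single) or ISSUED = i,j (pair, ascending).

c0: i0+i1 or.ALU;ld.MEM  2-wide
c1: i2+i3 and.ALU;bne.BR  2-wide
c2: i4 or.ALU  RAW+WAW r6
c3: i5 mul.MUL  no-port MUL/MEM
c4: i6+i7 st.MEM;add.ALU  2-wide

ISSUED = 5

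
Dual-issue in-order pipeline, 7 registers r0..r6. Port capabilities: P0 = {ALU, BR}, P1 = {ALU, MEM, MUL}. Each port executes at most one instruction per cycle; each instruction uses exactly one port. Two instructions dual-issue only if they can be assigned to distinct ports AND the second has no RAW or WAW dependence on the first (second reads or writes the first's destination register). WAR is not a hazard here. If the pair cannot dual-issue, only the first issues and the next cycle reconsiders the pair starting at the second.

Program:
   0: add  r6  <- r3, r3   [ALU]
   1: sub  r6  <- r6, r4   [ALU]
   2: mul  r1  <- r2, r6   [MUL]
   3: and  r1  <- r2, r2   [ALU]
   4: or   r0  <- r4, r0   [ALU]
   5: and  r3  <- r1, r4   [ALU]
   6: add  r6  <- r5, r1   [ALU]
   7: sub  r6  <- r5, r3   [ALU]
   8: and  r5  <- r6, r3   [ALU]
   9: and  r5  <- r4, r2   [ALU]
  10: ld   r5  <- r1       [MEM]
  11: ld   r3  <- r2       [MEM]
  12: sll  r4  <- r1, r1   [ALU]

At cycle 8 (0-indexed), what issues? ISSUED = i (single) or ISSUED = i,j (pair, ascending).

ISSUED = 10

[0] i0  add.ALU  -- RAW+WAW r6
[1] i1  sub.ALU  -- RAW r6
[2] i2  mul.MUL  -- WAW r1
[3] i3+i4  and.ALU+or.ALU  -- dual
[4] i5+i6  and.ALU+add.ALU  -- dual
[5] i7  sub.ALU  -- RAW r6
[6] i8  and.ALU  -- WAW r5
[7] i9  and.ALU  -- WAW r5
[8] i10  ld.MEM  -- no-port MEM/MEM
[9] i11+i12  ld.MEM+sll.ALU  -- dual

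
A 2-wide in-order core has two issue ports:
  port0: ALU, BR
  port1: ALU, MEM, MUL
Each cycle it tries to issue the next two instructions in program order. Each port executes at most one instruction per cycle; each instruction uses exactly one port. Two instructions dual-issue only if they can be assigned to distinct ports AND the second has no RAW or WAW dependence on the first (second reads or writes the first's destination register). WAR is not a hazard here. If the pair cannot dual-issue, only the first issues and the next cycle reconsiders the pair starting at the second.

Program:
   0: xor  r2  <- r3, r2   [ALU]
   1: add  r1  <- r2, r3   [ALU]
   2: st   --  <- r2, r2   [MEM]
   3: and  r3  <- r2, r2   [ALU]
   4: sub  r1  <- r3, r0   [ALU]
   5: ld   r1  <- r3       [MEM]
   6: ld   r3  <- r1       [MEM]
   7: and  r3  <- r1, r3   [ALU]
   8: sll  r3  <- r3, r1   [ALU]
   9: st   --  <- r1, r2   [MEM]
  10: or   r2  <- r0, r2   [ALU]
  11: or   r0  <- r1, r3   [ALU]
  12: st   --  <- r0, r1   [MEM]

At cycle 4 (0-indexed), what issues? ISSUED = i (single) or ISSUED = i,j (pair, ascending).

ISSUED = 5

t=0 i0:xor ; RAW r2
t=1 i1,i2:add st ; pair
t=2 i3:and ; RAW r3
t=3 i4:sub ; WAW r1
t=4 i5:ld ; no-port MEM/MEM
t=5 i6:ld ; RAW+WAW r3
t=6 i7:and ; RAW+WAW r3
t=7 i8,i9:sll st ; pair
t=8 i10,i11:or or ; pair
t=9 i12:st ; tail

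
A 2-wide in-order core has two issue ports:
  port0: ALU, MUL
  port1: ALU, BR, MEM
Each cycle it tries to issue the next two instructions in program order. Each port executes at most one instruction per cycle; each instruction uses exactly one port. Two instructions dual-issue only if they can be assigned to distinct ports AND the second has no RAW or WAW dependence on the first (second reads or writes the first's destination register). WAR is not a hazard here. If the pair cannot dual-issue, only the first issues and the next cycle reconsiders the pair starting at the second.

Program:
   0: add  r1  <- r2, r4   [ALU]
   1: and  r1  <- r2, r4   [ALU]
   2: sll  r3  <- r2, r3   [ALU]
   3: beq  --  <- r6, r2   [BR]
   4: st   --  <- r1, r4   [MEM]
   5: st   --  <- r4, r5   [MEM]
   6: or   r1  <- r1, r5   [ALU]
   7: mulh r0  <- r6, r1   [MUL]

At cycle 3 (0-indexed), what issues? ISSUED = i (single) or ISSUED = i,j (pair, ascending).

0. add @i0  | WAW r1
1. and+sll @i1,i2  | dual
2. beq @i3  | no-port BR/MEM
3. st @i4  | no-port MEM/MEM
4. st+or @i5,i6  | dual
5. mulh @i7  | tail

ISSUED = 4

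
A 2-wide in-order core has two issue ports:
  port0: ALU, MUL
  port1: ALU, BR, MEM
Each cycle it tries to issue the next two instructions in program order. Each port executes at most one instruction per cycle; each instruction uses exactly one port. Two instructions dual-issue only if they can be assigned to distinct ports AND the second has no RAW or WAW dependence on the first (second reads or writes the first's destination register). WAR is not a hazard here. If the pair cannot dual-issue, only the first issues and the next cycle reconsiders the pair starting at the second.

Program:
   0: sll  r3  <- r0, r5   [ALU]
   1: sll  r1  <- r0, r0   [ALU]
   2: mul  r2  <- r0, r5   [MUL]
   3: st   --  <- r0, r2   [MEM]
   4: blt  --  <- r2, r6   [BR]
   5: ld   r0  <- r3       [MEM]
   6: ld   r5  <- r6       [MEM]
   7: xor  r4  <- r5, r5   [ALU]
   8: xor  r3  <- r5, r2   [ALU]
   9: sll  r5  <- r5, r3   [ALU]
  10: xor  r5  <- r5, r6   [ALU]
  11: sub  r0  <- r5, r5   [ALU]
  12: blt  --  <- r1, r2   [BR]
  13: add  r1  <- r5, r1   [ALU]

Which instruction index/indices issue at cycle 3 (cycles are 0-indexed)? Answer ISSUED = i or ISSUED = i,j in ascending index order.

t=0 i0+i1:sll.ALU;sll.ALU ; 2-wide
t=1 i2:mul.MUL ; RAW r2
t=2 i3:st.MEM ; no-port MEM/BR
t=3 i4:blt.BR ; no-port BR/MEM
t=4 i5:ld.MEM ; no-port MEM/MEM
t=5 i6:ld.MEM ; RAW r5
t=6 i7+i8:xor.ALU;xor.ALU ; 2-wide
t=7 i9:sll.ALU ; RAW+WAW r5
t=8 i10:xor.ALU ; RAW r5
t=9 i11+i12:sub.ALU;blt.BR ; 2-wide
t=10 i13:add.ALU ; tail

ISSUED = 4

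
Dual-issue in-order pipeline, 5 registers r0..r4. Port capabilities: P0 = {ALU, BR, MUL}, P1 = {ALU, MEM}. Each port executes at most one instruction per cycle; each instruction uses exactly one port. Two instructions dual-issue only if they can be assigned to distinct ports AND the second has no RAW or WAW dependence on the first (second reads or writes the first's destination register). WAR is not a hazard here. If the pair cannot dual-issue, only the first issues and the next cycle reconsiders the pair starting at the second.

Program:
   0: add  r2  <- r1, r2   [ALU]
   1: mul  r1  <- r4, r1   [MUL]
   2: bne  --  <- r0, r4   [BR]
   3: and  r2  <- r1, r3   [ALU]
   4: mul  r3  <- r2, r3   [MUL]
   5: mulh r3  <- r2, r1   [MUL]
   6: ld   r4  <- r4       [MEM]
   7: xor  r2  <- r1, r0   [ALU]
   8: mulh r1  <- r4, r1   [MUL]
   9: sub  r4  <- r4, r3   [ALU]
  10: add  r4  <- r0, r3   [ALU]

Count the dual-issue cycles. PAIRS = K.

PAIRS = 4

0. add.ALU/mul.MUL @i0&i1  | 2-wide
1. bne.BR/and.ALU @i2&i3  | 2-wide
2. mul.MUL @i4  | no-port MUL/MUL
3. mulh.MUL/ld.MEM @i5&i6  | 2-wide
4. xor.ALU/mulh.MUL @i7&i8  | 2-wide
5. sub.ALU @i9  | WAW r4
6. add.ALU @i10  | tail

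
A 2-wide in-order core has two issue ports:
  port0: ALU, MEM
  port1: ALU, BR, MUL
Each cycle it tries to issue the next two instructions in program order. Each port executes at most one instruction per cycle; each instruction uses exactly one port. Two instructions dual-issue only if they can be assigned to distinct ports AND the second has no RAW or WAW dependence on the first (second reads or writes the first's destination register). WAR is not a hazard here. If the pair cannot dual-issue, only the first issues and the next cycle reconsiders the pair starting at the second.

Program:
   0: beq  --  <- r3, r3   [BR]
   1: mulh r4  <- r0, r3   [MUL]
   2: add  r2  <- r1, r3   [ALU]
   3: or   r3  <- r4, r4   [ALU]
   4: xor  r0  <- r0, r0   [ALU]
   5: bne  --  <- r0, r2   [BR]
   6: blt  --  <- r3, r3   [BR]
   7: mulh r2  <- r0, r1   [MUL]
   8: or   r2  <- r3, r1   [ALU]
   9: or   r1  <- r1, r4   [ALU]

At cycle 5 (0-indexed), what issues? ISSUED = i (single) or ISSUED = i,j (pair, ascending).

ISSUED = 7

#0 head=0: beq.BR i0 no-port BR/MUL
#1 head=1: mulh.MUL add.ALU i1,i2 pair
#2 head=3: or.ALU xor.ALU i3,i4 pair
#3 head=5: bne.BR i5 no-port BR/BR
#4 head=6: blt.BR i6 no-port BR/MUL
#5 head=7: mulh.MUL i7 WAW r2
#6 head=8: or.ALU or.ALU i8,i9 pair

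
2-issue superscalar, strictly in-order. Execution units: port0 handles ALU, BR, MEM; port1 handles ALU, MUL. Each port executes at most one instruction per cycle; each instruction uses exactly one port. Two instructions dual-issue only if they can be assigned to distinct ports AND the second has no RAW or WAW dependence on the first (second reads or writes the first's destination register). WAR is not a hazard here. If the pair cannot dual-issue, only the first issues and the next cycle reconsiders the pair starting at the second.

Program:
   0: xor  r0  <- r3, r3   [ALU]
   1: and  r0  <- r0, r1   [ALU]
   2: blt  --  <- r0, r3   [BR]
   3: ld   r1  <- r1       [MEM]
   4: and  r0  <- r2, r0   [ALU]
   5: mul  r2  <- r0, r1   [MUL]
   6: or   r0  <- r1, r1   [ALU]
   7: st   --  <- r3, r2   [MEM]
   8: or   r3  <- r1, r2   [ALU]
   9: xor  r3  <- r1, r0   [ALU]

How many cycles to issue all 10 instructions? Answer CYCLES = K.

CYCLES = 7

0. xor @i0  | RAW+WAW r0
1. and @i1  | RAW r0
2. blt @i2  | no-port BR/MEM
3. ld and @i3/i4  | 2-wide
4. mul or @i5/i6  | 2-wide
5. st or @i7/i8  | 2-wide
6. xor @i9  | tail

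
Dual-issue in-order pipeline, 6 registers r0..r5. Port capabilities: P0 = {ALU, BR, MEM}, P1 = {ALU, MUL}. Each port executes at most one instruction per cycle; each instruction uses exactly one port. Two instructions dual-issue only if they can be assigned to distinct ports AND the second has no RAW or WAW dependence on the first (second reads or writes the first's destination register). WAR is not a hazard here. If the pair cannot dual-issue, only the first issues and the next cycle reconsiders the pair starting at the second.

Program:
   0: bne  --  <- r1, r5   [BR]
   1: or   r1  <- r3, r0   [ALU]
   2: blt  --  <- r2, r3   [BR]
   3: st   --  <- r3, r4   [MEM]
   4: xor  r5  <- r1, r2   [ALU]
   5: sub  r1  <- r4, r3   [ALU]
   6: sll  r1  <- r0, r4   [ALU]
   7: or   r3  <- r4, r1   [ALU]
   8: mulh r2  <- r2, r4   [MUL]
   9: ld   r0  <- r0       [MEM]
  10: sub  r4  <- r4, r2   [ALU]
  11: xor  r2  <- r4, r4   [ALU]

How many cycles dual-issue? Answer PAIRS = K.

#0 head=0: bne/or i0+i1 pair
#1 head=2: blt i2 no-port BR/MEM
#2 head=3: st/xor i3+i4 pair
#3 head=5: sub i5 WAW r1
#4 head=6: sll i6 RAW r1
#5 head=7: or/mulh i7+i8 pair
#6 head=9: ld/sub i9+i10 pair
#7 head=11: xor i11 tail

PAIRS = 4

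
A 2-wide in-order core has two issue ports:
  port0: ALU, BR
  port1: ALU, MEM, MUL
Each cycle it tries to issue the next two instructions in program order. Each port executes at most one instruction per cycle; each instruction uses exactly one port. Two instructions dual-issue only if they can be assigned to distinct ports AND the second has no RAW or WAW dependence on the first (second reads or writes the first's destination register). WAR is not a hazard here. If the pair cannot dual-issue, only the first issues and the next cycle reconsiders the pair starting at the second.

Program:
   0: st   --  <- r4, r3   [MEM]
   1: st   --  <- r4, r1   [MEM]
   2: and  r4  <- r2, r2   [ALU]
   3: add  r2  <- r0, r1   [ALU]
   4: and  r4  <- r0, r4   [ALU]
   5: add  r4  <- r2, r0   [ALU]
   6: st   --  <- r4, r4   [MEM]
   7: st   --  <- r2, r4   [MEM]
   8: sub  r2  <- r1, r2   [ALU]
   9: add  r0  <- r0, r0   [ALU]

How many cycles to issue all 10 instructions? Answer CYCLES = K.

#0 head=0: st i0 no-port MEM/MEM
#1 head=1: st;and i1+i2 pair
#2 head=3: add;and i3+i4 pair
#3 head=5: add i5 RAW r4
#4 head=6: st i6 no-port MEM/MEM
#5 head=7: st;sub i7+i8 pair
#6 head=9: add i9 tail

CYCLES = 7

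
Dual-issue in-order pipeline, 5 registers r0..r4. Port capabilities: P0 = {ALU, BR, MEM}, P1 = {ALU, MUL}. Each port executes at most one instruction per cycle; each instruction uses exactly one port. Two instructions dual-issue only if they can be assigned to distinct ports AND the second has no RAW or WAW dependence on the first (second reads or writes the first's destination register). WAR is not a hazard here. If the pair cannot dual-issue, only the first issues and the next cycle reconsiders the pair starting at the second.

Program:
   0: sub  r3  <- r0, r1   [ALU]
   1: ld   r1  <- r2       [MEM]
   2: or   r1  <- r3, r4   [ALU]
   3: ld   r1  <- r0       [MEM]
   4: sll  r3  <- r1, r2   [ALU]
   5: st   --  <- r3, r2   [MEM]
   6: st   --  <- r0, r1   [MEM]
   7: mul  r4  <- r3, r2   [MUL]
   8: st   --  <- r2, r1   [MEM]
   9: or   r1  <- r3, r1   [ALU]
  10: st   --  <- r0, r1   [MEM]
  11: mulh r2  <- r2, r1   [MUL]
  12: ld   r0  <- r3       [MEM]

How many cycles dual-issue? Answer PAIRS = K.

PAIRS = 4

0. sub.ALU/ld.MEM @i0&i1  | pair
1. or.ALU @i2  | WAW r1
2. ld.MEM @i3  | RAW r1
3. sll.ALU @i4  | RAW r3
4. st.MEM @i5  | no-port MEM/MEM
5. st.MEM/mul.MUL @i6&i7  | pair
6. st.MEM/or.ALU @i8&i9  | pair
7. st.MEM/mulh.MUL @i10&i11  | pair
8. ld.MEM @i12  | tail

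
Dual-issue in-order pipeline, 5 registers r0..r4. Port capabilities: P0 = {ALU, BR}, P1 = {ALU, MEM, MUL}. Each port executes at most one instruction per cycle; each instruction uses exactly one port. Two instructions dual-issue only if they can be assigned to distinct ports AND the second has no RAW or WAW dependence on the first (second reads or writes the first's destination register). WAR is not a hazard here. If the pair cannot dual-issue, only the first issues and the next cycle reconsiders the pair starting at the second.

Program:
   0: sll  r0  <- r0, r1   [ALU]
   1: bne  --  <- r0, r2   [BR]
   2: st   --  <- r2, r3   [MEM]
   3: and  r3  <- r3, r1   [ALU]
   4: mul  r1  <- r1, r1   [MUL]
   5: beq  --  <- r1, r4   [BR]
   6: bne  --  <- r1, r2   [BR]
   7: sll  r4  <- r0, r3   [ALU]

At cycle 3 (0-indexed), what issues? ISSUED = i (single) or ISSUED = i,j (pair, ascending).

c0: i0 sll  RAW r0
c1: i1+i2 bne/st  pair
c2: i3+i4 and/mul  pair
c3: i5 beq  no-port BR/BR
c4: i6+i7 bne/sll  pair

ISSUED = 5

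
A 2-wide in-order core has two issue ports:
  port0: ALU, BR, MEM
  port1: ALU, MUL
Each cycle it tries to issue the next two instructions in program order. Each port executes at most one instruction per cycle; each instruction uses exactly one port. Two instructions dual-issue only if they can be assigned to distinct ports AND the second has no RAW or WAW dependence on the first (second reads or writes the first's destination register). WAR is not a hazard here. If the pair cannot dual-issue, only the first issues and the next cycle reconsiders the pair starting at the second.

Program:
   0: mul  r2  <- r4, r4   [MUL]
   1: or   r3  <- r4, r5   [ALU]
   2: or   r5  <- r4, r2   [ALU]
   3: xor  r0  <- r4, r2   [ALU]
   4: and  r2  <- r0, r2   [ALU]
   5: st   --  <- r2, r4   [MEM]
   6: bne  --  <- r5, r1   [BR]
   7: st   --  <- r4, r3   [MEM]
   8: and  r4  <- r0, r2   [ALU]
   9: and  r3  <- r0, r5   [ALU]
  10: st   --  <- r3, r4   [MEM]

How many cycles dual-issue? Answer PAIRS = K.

PAIRS = 3

t=0 i0+i1:mul or ; 2-wide
t=1 i2+i3:or xor ; 2-wide
t=2 i4:and ; RAW r2
t=3 i5:st ; no-port MEM/BR
t=4 i6:bne ; no-port BR/MEM
t=5 i7+i8:st and ; 2-wide
t=6 i9:and ; RAW r3
t=7 i10:st ; tail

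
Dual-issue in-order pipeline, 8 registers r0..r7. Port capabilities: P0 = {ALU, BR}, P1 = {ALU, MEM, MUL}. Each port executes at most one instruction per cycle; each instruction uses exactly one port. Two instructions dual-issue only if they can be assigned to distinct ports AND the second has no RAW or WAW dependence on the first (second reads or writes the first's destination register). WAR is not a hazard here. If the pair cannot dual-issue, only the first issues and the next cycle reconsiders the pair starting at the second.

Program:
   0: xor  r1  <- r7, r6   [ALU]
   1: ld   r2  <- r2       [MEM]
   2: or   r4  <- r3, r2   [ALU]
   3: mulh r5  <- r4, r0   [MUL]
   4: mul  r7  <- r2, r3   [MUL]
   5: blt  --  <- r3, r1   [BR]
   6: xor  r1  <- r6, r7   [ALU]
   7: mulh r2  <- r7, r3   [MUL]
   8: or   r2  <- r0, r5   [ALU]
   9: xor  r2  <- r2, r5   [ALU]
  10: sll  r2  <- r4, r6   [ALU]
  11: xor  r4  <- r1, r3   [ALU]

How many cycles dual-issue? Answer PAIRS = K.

PAIRS = 4

0. xor.ALU;ld.MEM @i0+i1  | pair
1. or.ALU @i2  | RAW r4
2. mulh.MUL @i3  | no-port MUL/MUL
3. mul.MUL;blt.BR @i4+i5  | pair
4. xor.ALU;mulh.MUL @i6+i7  | pair
5. or.ALU @i8  | RAW+WAW r2
6. xor.ALU @i9  | WAW r2
7. sll.ALU;xor.ALU @i10+i11  | pair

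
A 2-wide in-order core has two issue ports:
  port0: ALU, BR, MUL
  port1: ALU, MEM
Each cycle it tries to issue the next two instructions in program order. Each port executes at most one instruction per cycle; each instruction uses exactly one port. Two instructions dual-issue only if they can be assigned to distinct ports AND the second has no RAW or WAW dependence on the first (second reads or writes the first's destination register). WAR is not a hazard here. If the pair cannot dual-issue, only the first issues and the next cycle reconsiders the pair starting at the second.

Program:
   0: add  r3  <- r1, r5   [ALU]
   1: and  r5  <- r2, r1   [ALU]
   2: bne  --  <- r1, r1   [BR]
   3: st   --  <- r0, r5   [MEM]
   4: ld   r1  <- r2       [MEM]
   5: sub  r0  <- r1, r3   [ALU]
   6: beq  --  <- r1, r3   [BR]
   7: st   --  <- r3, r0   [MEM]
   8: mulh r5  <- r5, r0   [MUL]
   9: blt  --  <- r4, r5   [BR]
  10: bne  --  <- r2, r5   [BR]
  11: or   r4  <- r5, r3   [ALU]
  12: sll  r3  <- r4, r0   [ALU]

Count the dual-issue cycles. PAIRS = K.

PAIRS = 5

0. add/and @i0+i1  | dual
1. bne/st @i2+i3  | dual
2. ld @i4  | RAW r1
3. sub/beq @i5+i6  | dual
4. st/mulh @i7+i8  | dual
5. blt @i9  | no-port BR/BR
6. bne/or @i10+i11  | dual
7. sll @i12  | tail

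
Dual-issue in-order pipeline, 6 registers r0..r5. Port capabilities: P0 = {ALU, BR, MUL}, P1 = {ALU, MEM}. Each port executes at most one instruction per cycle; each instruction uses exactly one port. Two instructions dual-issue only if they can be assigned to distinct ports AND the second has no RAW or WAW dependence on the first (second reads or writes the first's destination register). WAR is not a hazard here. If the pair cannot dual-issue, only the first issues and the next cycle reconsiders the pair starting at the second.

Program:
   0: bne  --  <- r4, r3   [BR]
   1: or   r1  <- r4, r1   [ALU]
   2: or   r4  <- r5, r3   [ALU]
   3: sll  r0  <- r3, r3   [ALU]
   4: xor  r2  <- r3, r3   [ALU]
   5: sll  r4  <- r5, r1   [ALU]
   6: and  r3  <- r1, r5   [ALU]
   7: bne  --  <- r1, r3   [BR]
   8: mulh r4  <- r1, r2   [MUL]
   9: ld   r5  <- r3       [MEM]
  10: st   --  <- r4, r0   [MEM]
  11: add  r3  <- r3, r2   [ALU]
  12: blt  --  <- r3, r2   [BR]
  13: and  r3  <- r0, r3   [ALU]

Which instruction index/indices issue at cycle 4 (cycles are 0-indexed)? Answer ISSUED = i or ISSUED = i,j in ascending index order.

ISSUED = 7

  cy0 -> i0,i1 (bne+or) dual
  cy1 -> i2,i3 (or+sll) dual
  cy2 -> i4,i5 (xor+sll) dual
  cy3 -> i6 (and) RAW r3
  cy4 -> i7 (bne) no-port BR/MUL
  cy5 -> i8,i9 (mulh+ld) dual
  cy6 -> i10,i11 (st+add) dual
  cy7 -> i12,i13 (blt+and) dual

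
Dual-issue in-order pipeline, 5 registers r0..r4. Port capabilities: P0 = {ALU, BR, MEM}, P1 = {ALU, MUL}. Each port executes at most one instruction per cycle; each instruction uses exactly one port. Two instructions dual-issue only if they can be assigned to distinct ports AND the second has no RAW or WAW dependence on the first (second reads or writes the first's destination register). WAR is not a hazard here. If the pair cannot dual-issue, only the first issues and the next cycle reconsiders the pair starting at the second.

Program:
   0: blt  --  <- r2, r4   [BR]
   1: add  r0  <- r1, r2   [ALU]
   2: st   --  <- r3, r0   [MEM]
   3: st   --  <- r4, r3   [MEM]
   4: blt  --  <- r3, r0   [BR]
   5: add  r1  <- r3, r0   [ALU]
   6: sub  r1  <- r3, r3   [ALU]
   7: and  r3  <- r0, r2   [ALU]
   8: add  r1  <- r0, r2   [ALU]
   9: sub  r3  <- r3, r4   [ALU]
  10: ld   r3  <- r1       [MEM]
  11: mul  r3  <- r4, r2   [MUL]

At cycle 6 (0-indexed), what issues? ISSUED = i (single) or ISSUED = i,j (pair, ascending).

#0 head=0: blt/add i0&i1 pair
#1 head=2: st i2 no-port MEM/MEM
#2 head=3: st i3 no-port MEM/BR
#3 head=4: blt/add i4&i5 pair
#4 head=6: sub/and i6&i7 pair
#5 head=8: add/sub i8&i9 pair
#6 head=10: ld i10 WAW r3
#7 head=11: mul i11 tail

ISSUED = 10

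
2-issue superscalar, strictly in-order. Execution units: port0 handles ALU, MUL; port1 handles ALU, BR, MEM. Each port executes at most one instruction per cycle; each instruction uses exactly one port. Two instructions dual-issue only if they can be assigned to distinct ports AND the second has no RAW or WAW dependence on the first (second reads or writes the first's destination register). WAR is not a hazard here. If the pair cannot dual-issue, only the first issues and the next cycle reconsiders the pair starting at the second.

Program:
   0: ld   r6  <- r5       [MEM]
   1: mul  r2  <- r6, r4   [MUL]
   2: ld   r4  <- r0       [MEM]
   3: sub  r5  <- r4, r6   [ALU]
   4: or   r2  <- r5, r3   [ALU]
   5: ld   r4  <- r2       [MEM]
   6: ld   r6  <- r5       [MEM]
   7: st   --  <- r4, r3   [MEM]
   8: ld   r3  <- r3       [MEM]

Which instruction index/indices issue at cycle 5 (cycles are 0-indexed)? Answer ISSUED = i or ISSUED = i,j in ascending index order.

ISSUED = 6

0. ld @i0  | RAW r6
1. mul/ld @i1&i2  | dual
2. sub @i3  | RAW r5
3. or @i4  | RAW r2
4. ld @i5  | no-port MEM/MEM
5. ld @i6  | no-port MEM/MEM
6. st @i7  | no-port MEM/MEM
7. ld @i8  | tail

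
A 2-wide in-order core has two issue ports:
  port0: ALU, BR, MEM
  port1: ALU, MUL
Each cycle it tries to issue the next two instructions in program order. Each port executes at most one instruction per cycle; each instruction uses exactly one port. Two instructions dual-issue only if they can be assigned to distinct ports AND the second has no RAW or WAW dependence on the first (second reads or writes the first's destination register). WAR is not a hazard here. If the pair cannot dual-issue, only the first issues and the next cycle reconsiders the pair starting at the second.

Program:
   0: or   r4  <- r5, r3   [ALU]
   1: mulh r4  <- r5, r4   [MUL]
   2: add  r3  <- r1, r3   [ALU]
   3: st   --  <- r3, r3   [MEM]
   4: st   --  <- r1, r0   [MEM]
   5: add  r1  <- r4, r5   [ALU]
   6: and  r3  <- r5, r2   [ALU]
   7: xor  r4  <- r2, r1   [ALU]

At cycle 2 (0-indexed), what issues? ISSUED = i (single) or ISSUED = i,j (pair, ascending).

ISSUED = 3

#0 head=0: or.ALU i0 RAW+WAW r4
#1 head=1: mulh.MUL add.ALU i1/i2 2-wide
#2 head=3: st.MEM i3 no-port MEM/MEM
#3 head=4: st.MEM add.ALU i4/i5 2-wide
#4 head=6: and.ALU xor.ALU i6/i7 2-wide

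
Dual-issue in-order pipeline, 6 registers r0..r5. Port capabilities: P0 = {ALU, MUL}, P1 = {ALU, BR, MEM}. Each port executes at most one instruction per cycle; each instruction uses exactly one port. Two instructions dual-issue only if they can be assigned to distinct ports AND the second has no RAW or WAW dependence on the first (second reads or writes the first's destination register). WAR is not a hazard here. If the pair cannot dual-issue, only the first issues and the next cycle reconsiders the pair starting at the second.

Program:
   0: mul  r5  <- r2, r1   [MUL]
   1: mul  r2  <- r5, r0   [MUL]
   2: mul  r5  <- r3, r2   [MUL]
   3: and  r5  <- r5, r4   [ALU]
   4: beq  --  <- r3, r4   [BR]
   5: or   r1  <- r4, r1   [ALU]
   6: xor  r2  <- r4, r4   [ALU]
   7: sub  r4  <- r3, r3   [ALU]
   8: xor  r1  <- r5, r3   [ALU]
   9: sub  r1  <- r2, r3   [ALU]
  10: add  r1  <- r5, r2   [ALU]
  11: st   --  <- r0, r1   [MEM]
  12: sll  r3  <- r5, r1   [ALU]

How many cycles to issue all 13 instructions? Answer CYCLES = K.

CYCLES = 9

  cy0 -> i0 (mul) no-port MUL/MUL
  cy1 -> i1 (mul) no-port MUL/MUL
  cy2 -> i2 (mul) RAW+WAW r5
  cy3 -> i3&i4 (and;beq) dual
  cy4 -> i5&i6 (or;xor) dual
  cy5 -> i7&i8 (sub;xor) dual
  cy6 -> i9 (sub) WAW r1
  cy7 -> i10 (add) RAW r1
  cy8 -> i11&i12 (st;sll) dual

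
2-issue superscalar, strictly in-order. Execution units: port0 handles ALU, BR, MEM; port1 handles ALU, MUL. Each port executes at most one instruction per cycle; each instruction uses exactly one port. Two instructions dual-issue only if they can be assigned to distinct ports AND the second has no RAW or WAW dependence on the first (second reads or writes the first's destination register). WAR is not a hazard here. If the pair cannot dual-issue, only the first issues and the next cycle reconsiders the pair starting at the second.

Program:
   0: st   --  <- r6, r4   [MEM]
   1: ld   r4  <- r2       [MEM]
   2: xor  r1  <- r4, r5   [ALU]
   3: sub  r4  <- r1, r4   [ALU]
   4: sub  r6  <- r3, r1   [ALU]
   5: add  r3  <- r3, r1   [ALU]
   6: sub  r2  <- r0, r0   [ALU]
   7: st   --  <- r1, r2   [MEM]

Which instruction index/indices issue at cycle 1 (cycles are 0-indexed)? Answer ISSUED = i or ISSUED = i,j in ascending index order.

t=0 i0:st.MEM ; no-port MEM/MEM
t=1 i1:ld.MEM ; RAW r4
t=2 i2:xor.ALU ; RAW r1
t=3 i3/i4:sub.ALU;sub.ALU ; pair
t=4 i5/i6:add.ALU;sub.ALU ; pair
t=5 i7:st.MEM ; tail

ISSUED = 1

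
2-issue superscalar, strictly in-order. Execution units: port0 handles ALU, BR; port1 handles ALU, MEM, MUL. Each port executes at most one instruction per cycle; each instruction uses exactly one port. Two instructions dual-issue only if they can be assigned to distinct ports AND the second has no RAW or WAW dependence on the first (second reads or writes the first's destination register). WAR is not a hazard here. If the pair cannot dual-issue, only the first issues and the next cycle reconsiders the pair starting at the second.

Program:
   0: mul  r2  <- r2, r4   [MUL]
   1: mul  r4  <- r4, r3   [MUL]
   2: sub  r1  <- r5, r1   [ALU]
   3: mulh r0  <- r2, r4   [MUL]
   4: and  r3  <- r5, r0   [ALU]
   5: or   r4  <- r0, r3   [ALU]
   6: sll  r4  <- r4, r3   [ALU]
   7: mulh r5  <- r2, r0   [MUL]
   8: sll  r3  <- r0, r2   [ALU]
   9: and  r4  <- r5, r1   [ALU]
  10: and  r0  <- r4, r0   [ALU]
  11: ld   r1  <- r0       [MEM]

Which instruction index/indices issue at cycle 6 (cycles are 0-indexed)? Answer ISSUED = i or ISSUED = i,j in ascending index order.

ISSUED = 8,9

c0: i0 mul  no-port MUL/MUL
c1: i1/i2 mul sub  dual
c2: i3 mulh  RAW r0
c3: i4 and  RAW r3
c4: i5 or  RAW+WAW r4
c5: i6/i7 sll mulh  dual
c6: i8/i9 sll and  dual
c7: i10 and  RAW r0
c8: i11 ld  tail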